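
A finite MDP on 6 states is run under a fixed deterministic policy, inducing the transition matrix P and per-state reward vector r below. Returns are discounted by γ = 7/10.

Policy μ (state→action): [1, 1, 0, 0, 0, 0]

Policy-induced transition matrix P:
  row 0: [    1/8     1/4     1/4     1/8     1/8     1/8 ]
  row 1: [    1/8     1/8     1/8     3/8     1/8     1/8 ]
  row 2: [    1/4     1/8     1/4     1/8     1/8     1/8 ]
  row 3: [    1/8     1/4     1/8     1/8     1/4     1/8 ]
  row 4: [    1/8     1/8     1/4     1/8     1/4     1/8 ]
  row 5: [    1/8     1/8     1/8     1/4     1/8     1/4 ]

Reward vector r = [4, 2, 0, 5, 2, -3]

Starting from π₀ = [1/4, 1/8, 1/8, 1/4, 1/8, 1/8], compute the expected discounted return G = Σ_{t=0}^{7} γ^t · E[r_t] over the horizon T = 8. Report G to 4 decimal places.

t=0: π = [0.2500, 0.1250, 0.1250, 0.2500, 0.1250, 0.1250], E[r] = 2.3750, γ^t·E[r] = 2.375000, running G = 2.375000
t=1: π = [0.1406, 0.1875, 0.1875, 0.1719, 0.1719, 0.1406], E[r] = 1.7188, γ^t·E[r] = 1.203125, running G = 3.578125
t=2: π = [0.1484, 0.1641, 0.1875, 0.1895, 0.1680, 0.1426], E[r] = 1.7773, γ^t·E[r] = 0.870898, running G = 4.449023
t=3: π = [0.1484, 0.1672, 0.1880, 0.1838, 0.1697, 0.1428], E[r] = 1.7583, γ^t·E[r] = 0.603097, running G = 5.052121
t=4: π = [0.1485, 0.1665, 0.1883, 0.1847, 0.1692, 0.1429], E[r] = 1.7602, γ^t·E[r] = 0.422622, running G = 5.474743
t=5: π = [0.1485, 0.1666, 0.1882, 0.1845, 0.1692, 0.1429], E[r] = 1.7598, γ^t·E[r] = 0.295764, running G = 5.770507
t=6: π = [0.1485, 0.1666, 0.1883, 0.1845, 0.1692, 0.1429], E[r] = 1.7598, γ^t·E[r] = 0.207042, running G = 5.977549
t=7: π = [0.1485, 0.1666, 0.1882, 0.1845, 0.1692, 0.1429], E[r] = 1.7598, γ^t·E[r] = 0.144929, running G = 6.122478

G = 6.1225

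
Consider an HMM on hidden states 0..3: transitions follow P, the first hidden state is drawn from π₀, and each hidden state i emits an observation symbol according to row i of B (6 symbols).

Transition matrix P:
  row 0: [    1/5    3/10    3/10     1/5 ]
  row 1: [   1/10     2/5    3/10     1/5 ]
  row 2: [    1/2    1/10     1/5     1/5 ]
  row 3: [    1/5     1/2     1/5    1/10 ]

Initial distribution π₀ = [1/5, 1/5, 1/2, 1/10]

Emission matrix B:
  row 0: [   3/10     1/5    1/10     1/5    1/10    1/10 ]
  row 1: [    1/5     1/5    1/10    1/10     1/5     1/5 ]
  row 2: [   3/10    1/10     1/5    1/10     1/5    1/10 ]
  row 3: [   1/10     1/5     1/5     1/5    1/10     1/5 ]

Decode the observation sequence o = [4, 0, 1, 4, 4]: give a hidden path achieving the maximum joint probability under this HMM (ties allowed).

path = [2, 0, 1, 1, 1]

t=0: δ = [2.000e-02, 4.000e-02, 1.000e-01, 1.000e-02]  (obs o_0=4)
t=1: δ = [1.500e-02, 3.200e-03, 6.000e-03, 2.000e-03]  ψ = [2, 1, 2, 2]  (obs o_1=0)
t=2: δ = [6.000e-04, 9.000e-04, 4.500e-04, 6.000e-04]  ψ = [0, 0, 0, 0]  (obs o_2=1)
t=3: δ = [2.250e-05, 7.200e-05, 5.400e-05, 1.800e-05]  ψ = [2, 1, 1, 1]  (obs o_3=4)
t=4: δ = [2.700e-06, 5.760e-06, 4.320e-06, 1.440e-06]  ψ = [2, 1, 1, 1]  (obs o_4=4)
backtrack: best end state = 1; path = [2, 0, 1, 1, 1]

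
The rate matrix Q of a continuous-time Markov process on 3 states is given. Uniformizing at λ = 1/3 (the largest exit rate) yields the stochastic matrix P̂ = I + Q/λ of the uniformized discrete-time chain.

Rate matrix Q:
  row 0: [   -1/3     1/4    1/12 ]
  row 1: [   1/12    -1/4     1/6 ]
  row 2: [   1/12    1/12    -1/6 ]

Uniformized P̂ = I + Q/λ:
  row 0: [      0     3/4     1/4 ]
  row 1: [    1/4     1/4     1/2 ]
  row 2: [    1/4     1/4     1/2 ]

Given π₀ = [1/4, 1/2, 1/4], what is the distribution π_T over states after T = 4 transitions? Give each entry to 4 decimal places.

t=0: π = [0.2500, 0.5000, 0.2500]
t=1: π = [0.1875, 0.3750, 0.4375]
t=2: π = [0.2031, 0.3438, 0.4531]
t=3: π = [0.1992, 0.3516, 0.4492]
t=4: π = [0.2002, 0.3496, 0.4502]

π = [0.2002, 0.3496, 0.4502]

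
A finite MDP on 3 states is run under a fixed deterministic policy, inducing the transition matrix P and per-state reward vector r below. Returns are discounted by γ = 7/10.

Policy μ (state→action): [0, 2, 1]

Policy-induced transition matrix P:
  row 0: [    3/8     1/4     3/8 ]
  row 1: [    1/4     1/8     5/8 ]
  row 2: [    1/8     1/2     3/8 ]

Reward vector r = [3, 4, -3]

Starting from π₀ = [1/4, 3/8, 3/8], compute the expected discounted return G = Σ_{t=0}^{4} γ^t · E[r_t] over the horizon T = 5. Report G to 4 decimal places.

G = 2.1149

t=0: π = [0.2500, 0.3750, 0.3750], E[r] = 1.1250, γ^t·E[r] = 1.125000, running G = 1.125000
t=1: π = [0.2344, 0.2969, 0.4688], E[r] = 0.4844, γ^t·E[r] = 0.339063, running G = 1.464063
t=2: π = [0.2207, 0.3301, 0.4492], E[r] = 0.6348, γ^t·E[r] = 0.311035, running G = 1.775098
t=3: π = [0.2214, 0.3210, 0.4575], E[r] = 0.5759, γ^t·E[r] = 0.197543, running G = 1.972641
t=4: π = [0.2205, 0.3242, 0.4553], E[r] = 0.5927, γ^t·E[r] = 0.142303, running G = 2.114944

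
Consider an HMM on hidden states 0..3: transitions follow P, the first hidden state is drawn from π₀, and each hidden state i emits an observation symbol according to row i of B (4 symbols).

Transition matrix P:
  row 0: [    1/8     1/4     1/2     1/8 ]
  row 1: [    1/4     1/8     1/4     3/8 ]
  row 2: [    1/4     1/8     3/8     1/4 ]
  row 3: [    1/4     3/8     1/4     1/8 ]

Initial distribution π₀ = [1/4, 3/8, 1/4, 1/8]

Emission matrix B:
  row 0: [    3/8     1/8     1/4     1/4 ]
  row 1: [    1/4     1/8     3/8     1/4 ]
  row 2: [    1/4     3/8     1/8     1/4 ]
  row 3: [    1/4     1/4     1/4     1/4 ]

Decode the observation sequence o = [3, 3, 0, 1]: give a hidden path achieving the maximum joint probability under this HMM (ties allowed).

t=0: δ = [6.250e-02, 9.375e-02, 6.250e-02, 3.125e-02]  (obs o_0=3)
t=1: δ = [5.859e-03, 3.906e-03, 7.812e-03, 8.789e-03]  ψ = [1, 0, 0, 1]  (obs o_1=3)
t=2: δ = [8.240e-04, 8.240e-04, 7.324e-04, 4.883e-04]  ψ = [3, 3, 0, 2]  (obs o_2=0)
t=3: δ = [2.575e-05, 2.575e-05, 1.545e-04, 7.725e-05]  ψ = [1, 0, 0, 1]  (obs o_3=1)
backtrack: best end state = 2; path = [1, 3, 0, 2]

path = [1, 3, 0, 2]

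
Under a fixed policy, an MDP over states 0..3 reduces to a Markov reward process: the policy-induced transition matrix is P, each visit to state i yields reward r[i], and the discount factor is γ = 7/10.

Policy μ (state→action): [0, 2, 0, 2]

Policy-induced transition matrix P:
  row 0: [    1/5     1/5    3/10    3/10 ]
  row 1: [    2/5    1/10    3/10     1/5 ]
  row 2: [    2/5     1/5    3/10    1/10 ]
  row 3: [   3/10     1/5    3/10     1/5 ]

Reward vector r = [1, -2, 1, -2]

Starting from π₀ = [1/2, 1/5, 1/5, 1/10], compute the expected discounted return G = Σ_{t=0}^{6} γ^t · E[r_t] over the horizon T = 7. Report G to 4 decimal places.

G = -0.2620

t=0: π = [0.5000, 0.2000, 0.2000, 0.1000], E[r] = 0.1000, γ^t·E[r] = 0.100000, running G = 0.100000
t=1: π = [0.2900, 0.1800, 0.3000, 0.2300], E[r] = -0.2300, γ^t·E[r] = -0.161000, running G = -0.061000
t=2: π = [0.3190, 0.1820, 0.3000, 0.1990], E[r] = -0.1430, γ^t·E[r] = -0.070070, running G = -0.131070
t=3: π = [0.3163, 0.1818, 0.3000, 0.2019], E[r] = -0.1511, γ^t·E[r] = -0.051827, running G = -0.182897
t=4: π = [0.3166, 0.1818, 0.3000, 0.2016], E[r] = -0.1504, γ^t·E[r] = -0.036099, running G = -0.218996
t=5: π = [0.3165, 0.1818, 0.3000, 0.2017], E[r] = -0.1504, γ^t·E[r] = -0.025281, running G = -0.244277
t=6: π = [0.3165, 0.1818, 0.3000, 0.2017], E[r] = -0.1504, γ^t·E[r] = -0.017696, running G = -0.261973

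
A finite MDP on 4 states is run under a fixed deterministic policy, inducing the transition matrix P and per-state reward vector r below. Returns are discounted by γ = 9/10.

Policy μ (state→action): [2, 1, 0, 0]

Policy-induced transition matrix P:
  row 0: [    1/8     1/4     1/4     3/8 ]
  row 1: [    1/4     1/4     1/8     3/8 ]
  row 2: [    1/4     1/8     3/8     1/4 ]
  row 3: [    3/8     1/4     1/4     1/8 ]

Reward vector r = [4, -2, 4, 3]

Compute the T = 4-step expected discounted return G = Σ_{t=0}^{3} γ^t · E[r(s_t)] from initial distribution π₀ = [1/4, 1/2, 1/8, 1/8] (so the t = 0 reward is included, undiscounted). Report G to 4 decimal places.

t=0: π = [0.2500, 0.5000, 0.1250, 0.1250], E[r] = 0.8750, γ^t·E[r] = 0.875000, running G = 0.875000
t=1: π = [0.2344, 0.2344, 0.2031, 0.3281], E[r] = 2.2656, γ^t·E[r] = 2.039063, running G = 2.914063
t=2: π = [0.2617, 0.2246, 0.2461, 0.2676], E[r] = 2.3848, γ^t·E[r] = 1.931660, running G = 4.845723
t=3: π = [0.2507, 0.2192, 0.2527, 0.2773], E[r] = 2.4072, γ^t·E[r] = 1.754868, running G = 6.600591

G = 6.6006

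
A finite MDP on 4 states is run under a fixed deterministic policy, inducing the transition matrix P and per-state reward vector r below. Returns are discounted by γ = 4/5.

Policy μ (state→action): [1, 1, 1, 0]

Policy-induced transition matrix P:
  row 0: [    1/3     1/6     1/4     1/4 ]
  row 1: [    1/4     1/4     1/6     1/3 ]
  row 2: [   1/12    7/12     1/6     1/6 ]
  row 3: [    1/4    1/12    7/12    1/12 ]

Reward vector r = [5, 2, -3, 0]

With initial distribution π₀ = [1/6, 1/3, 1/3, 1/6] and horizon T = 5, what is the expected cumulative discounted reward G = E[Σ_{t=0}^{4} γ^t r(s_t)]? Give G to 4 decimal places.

t=0: π = [0.1667, 0.3333, 0.3333, 0.1667], E[r] = 0.5000, γ^t·E[r] = 0.500000, running G = 0.500000
t=1: π = [0.2083, 0.3194, 0.2500, 0.2222], E[r] = 0.9306, γ^t·E[r] = 0.744444, running G = 1.244444
t=2: π = [0.2257, 0.2789, 0.2766, 0.2188], E[r] = 0.8565, γ^t·E[r] = 0.548148, running G = 1.792593
t=3: π = [0.2227, 0.2869, 0.2766, 0.2137], E[r] = 0.8575, γ^t·E[r] = 0.439062, running G = 2.231654
t=4: π = [0.2225, 0.2880, 0.2743, 0.2152], E[r] = 0.8655, γ^t·E[r] = 0.354502, running G = 2.586156

G = 2.5862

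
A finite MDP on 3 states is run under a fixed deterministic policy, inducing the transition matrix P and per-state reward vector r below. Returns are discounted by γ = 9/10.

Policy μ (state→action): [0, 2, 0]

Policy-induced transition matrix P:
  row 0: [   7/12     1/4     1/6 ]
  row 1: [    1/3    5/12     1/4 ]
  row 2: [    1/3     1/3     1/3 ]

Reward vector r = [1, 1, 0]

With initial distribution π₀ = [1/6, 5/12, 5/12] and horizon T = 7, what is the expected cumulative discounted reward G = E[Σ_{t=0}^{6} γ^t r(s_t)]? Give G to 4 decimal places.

t=0: π = [0.1667, 0.4167, 0.4167], E[r] = 0.5833, γ^t·E[r] = 0.583333, running G = 0.583333
t=1: π = [0.3750, 0.3542, 0.2708], E[r] = 0.7292, γ^t·E[r] = 0.656250, running G = 1.239583
t=2: π = [0.4271, 0.3316, 0.2413], E[r] = 0.7587, γ^t·E[r] = 0.614531, running G = 1.854115
t=3: π = [0.4401, 0.3254, 0.2345], E[r] = 0.7655, γ^t·E[r] = 0.558035, running G = 2.412150
t=4: π = [0.4434, 0.3238, 0.2329], E[r] = 0.7671, γ^t·E[r] = 0.503315, running G = 2.915465
t=5: π = [0.4442, 0.3234, 0.2325], E[r] = 0.7675, γ^t·E[r] = 0.453225, running G = 3.368690
t=6: π = [0.4444, 0.3233, 0.2324], E[r] = 0.7676, γ^t·E[r] = 0.407957, running G = 3.776647

G = 3.7766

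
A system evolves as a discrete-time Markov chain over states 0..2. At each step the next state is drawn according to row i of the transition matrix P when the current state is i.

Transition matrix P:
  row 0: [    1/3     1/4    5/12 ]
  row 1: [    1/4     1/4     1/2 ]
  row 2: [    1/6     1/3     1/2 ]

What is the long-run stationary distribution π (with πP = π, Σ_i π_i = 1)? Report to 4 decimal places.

π = [0.2290, 0.2901, 0.4809]

Balance equations π_j = Σ_i π_i·P[i][j]:
  π_0 = 1/3·π_0 + 1/4·π_1 + 1/6·π_2
  π_1 = 1/4·π_0 + 1/4·π_1 + 1/3·π_2
  normalize: π_0 + π_1 + π_2 = 1
Solving the linear system gives exactly π = [30/131, 38/131, 63/131].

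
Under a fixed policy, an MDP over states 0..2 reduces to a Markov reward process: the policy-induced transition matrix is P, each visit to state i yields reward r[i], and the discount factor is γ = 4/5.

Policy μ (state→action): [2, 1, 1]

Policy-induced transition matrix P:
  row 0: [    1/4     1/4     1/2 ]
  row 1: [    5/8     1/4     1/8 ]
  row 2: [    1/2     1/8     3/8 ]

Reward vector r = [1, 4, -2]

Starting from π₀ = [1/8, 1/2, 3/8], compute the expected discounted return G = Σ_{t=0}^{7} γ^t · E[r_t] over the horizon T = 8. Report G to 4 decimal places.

t=0: π = [0.1250, 0.5000, 0.3750], E[r] = 1.3750, γ^t·E[r] = 1.375000, running G = 1.375000
t=1: π = [0.5313, 0.2031, 0.2656], E[r] = 0.8125, γ^t·E[r] = 0.650000, running G = 2.025000
t=2: π = [0.3926, 0.2168, 0.3906], E[r] = 0.4785, γ^t·E[r] = 0.306250, running G = 2.331250
t=3: π = [0.4290, 0.2012, 0.3699], E[r] = 0.4939, γ^t·E[r] = 0.252875, running G = 2.584125
t=4: π = [0.4179, 0.2038, 0.3783], E[r] = 0.4763, γ^t·E[r] = 0.195100, running G = 2.779225
t=5: π = [0.4210, 0.2027, 0.3763], E[r] = 0.4792, γ^t·E[r] = 0.157036, running G = 2.936261
t=6: π = [0.4201, 0.2030, 0.3769], E[r] = 0.4780, γ^t·E[r] = 0.125317, running G = 3.061579
t=7: π = [0.4203, 0.2029, 0.3768], E[r] = 0.4783, γ^t·E[r] = 0.100314, running G = 3.161892

G = 3.1619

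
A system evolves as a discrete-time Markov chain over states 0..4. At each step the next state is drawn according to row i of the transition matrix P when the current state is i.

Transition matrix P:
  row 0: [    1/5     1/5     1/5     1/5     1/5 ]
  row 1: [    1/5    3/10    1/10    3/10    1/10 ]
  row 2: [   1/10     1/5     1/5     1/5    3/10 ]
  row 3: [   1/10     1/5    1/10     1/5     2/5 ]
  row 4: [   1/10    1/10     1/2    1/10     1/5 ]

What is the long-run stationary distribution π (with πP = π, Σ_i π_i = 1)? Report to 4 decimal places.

π = [0.1328, 0.1952, 0.2338, 0.1952, 0.2429]

Balance equations π_j = Σ_i π_i·P[i][j]:
  π_0 = 1/5·π_0 + 1/5·π_1 + 1/10·π_2 + 1/10·π_3 + 1/10·π_4
  π_1 = 1/5·π_0 + 3/10·π_1 + 1/5·π_2 + 1/5·π_3 + 1/10·π_4
  π_2 = 1/5·π_0 + 1/10·π_1 + 1/5·π_2 + 1/10·π_3 + 1/2·π_4
  π_3 = 1/5·π_0 + 3/10·π_1 + 1/5·π_2 + 1/5·π_3 + 1/10·π_4
  normalize: π_0 + π_1 + π_2 + π_3 + π_4 = 1
Solving the linear system gives exactly π = [117/881, 172/881, 206/881, 172/881, 214/881].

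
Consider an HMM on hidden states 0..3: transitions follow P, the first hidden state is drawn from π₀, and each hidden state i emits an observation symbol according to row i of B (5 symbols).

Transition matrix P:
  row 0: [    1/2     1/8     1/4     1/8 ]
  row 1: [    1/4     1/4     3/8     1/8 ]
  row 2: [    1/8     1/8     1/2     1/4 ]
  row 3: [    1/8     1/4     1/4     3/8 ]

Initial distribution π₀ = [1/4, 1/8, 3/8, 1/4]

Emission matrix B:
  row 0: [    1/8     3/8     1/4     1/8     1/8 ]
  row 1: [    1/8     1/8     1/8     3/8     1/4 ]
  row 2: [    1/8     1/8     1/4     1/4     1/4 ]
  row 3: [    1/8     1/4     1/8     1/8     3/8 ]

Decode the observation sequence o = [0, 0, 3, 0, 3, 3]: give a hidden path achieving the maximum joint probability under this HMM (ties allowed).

path = [2, 2, 2, 2, 2, 2]

t=0: δ = [3.125e-02, 1.562e-02, 4.688e-02, 3.125e-02]  (obs o_0=0)
t=1: δ = [1.953e-03, 9.766e-04, 2.930e-03, 1.465e-03]  ψ = [0, 3, 2, 2]  (obs o_1=0)
t=2: δ = [1.221e-04, 1.373e-04, 3.662e-04, 9.155e-05]  ψ = [0, 2, 2, 2]  (obs o_2=3)
t=3: δ = [7.629e-06, 5.722e-06, 2.289e-05, 1.144e-05]  ψ = [0, 2, 2, 2]  (obs o_3=0)
t=4: δ = [4.768e-07, 1.073e-06, 2.861e-06, 7.153e-07]  ψ = [0, 2, 2, 2]  (obs o_4=3)
t=5: δ = [4.470e-08, 1.341e-07, 3.576e-07, 8.941e-08]  ψ = [2, 2, 2, 2]  (obs o_5=3)
backtrack: best end state = 2; path = [2, 2, 2, 2, 2, 2]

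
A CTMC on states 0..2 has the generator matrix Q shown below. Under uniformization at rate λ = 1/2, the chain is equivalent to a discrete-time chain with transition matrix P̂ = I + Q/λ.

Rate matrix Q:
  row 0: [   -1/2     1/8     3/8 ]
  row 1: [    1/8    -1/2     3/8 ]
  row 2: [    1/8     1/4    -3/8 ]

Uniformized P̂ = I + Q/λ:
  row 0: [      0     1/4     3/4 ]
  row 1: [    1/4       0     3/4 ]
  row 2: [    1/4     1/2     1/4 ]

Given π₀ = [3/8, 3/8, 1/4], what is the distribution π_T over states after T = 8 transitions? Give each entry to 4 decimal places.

π = [0.2000, 0.3010, 0.4990]

t=0: π = [0.3750, 0.3750, 0.2500]
t=1: π = [0.1563, 0.2188, 0.6250]
t=2: π = [0.2109, 0.3516, 0.4375]
t=3: π = [0.1973, 0.2715, 0.5313]
t=4: π = [0.2007, 0.3149, 0.4844]
t=5: π = [0.1998, 0.2924, 0.5078]
t=6: π = [0.2000, 0.3039, 0.4961]
t=7: π = [0.2000, 0.2981, 0.5020]
t=8: π = [0.2000, 0.3010, 0.4990]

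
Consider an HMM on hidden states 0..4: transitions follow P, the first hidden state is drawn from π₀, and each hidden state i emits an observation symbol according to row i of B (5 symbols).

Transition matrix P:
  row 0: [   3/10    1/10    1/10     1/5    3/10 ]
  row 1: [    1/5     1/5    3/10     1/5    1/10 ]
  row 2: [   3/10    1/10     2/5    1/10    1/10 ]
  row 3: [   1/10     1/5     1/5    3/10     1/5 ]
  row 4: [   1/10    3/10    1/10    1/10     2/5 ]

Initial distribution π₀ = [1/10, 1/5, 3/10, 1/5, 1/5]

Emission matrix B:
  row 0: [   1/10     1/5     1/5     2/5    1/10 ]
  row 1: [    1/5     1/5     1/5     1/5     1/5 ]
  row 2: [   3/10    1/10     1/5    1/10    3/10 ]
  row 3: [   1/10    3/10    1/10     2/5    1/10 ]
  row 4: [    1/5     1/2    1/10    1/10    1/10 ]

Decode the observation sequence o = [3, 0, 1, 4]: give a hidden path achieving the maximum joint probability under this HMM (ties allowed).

t=0: δ = [4.000e-02, 4.000e-02, 3.000e-02, 8.000e-02, 2.000e-02]  (obs o_0=3)
t=1: δ = [1.200e-03, 3.200e-03, 4.800e-03, 2.400e-03, 3.200e-03]  ψ = [0, 3, 3, 3, 3]  (obs o_1=0)
t=2: δ = [2.880e-04, 1.920e-04, 1.920e-04, 2.160e-04, 6.400e-04]  ψ = [2, 4, 2, 3, 4]  (obs o_2=1)
t=3: δ = [8.640e-06, 3.840e-05, 2.304e-05, 6.480e-06, 2.560e-05]  ψ = [0, 4, 2, 3, 4]  (obs o_3=4)
backtrack: best end state = 1; path = [3, 4, 4, 1]

path = [3, 4, 4, 1]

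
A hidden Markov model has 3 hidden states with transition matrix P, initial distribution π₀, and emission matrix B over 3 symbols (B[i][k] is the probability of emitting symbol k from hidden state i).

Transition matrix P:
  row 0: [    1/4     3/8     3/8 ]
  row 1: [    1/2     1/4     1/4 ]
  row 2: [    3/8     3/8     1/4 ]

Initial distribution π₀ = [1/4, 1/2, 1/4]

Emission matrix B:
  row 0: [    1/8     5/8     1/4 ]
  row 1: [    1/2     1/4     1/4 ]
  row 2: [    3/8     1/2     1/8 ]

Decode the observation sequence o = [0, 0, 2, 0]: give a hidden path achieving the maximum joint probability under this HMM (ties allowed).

t=0: δ = [3.125e-02, 2.500e-01, 9.375e-02]  (obs o_0=0)
t=1: δ = [1.562e-02, 3.125e-02, 2.344e-02]  ψ = [1, 1, 1]  (obs o_1=0)
t=2: δ = [3.906e-03, 2.197e-03, 9.766e-04]  ψ = [1, 2, 1]  (obs o_2=2)
t=3: δ = [1.373e-04, 7.324e-04, 5.493e-04]  ψ = [1, 0, 0]  (obs o_3=0)
backtrack: best end state = 1; path = [1, 1, 0, 1]

path = [1, 1, 0, 1]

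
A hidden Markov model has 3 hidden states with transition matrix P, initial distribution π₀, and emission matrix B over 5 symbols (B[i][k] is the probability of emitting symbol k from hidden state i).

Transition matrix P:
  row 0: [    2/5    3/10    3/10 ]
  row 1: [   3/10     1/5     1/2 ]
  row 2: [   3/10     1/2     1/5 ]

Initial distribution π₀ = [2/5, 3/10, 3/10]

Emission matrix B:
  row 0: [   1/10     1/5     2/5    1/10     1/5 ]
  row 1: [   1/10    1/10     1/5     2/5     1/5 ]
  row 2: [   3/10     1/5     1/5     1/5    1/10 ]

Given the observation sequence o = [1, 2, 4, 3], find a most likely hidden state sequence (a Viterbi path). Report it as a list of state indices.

path = [0, 0, 0, 1]

t=0: δ = [8.000e-02, 3.000e-02, 6.000e-02]  (obs o_0=1)
t=1: δ = [1.280e-02, 6.000e-03, 4.800e-03]  ψ = [0, 2, 0]  (obs o_1=2)
t=2: δ = [1.024e-03, 7.680e-04, 3.840e-04]  ψ = [0, 0, 0]  (obs o_2=4)
t=3: δ = [4.096e-05, 1.229e-04, 7.680e-05]  ψ = [0, 0, 1]  (obs o_3=3)
backtrack: best end state = 1; path = [0, 0, 0, 1]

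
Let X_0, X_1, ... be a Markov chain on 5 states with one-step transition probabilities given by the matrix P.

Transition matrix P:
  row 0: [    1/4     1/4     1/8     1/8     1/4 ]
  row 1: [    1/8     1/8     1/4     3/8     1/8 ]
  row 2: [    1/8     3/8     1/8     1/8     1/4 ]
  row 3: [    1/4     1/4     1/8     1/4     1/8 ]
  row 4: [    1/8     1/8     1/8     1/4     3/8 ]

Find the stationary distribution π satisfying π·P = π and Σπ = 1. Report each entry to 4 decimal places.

Balance equations π_j = Σ_i π_i·P[i][j]:
  π_0 = 1/4·π_0 + 1/8·π_1 + 1/8·π_2 + 1/4·π_3 + 1/8·π_4
  π_1 = 1/4·π_0 + 1/8·π_1 + 3/8·π_2 + 1/4·π_3 + 1/8·π_4
  π_2 = 1/8·π_0 + 1/4·π_1 + 1/8·π_2 + 1/8·π_3 + 1/8·π_4
  π_3 = 1/8·π_0 + 3/8·π_1 + 1/8·π_2 + 1/4·π_3 + 1/4·π_4
  normalize: π_0 + π_1 + π_2 + π_3 + π_4 = 1
Solving the linear system gives exactly π = [307/1739, 373/1739, 264/1739, 410/1739, 385/1739].

π = [0.1765, 0.2145, 0.1518, 0.2358, 0.2214]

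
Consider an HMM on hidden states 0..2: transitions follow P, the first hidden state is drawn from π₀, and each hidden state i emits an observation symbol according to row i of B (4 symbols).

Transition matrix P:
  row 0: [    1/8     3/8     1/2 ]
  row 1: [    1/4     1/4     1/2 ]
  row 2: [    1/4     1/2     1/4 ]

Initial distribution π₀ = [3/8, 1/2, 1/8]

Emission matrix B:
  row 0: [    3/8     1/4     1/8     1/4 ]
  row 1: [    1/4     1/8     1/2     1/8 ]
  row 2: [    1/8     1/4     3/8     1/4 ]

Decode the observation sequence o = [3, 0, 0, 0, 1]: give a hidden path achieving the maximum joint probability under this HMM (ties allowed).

path = [0, 1, 0, 1, 2]

t=0: δ = [9.375e-02, 6.250e-02, 3.125e-02]  (obs o_0=3)
t=1: δ = [5.859e-03, 8.789e-03, 5.859e-03]  ψ = [1, 0, 0]  (obs o_1=0)
t=2: δ = [8.240e-04, 7.324e-04, 5.493e-04]  ψ = [1, 2, 1]  (obs o_2=0)
t=3: δ = [6.866e-05, 7.725e-05, 5.150e-05]  ψ = [1, 0, 0]  (obs o_3=0)
t=4: δ = [4.828e-06, 3.219e-06, 9.656e-06]  ψ = [1, 0, 1]  (obs o_4=1)
backtrack: best end state = 2; path = [0, 1, 0, 1, 2]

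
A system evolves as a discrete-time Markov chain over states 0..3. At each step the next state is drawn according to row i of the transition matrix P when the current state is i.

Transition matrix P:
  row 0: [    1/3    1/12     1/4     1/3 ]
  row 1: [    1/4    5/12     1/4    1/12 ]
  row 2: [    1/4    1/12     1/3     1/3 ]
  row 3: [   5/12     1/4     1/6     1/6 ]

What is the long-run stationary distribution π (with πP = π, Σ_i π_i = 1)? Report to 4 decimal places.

π = [0.3174, 0.1864, 0.2504, 0.2458]

Balance equations π_j = Σ_i π_i·P[i][j]:
  π_0 = 1/3·π_0 + 1/4·π_1 + 1/4·π_2 + 5/12·π_3
  π_1 = 1/12·π_0 + 5/12·π_1 + 1/12·π_2 + 1/4·π_3
  π_2 = 1/4·π_0 + 1/4·π_1 + 1/3·π_2 + 1/6·π_3
  normalize: π_0 + π_1 + π_2 + π_3 = 1
Solving the linear system gives exactly π = [206/649, 11/59, 325/1298, 29/118].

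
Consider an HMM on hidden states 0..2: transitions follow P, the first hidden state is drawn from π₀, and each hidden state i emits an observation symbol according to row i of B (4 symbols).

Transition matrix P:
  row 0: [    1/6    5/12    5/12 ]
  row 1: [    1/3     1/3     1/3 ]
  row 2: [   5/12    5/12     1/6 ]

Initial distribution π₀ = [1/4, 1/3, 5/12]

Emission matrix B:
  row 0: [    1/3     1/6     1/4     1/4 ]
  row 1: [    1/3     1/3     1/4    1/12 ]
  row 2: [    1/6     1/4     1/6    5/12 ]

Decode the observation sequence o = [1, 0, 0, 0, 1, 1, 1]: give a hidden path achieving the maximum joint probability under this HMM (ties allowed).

t=0: δ = [4.167e-02, 1.111e-01, 1.042e-01]  (obs o_0=1)
t=1: δ = [1.447e-02, 1.447e-02, 6.173e-03]  ψ = [2, 2, 1]  (obs o_1=0)
t=2: δ = [1.608e-03, 2.009e-03, 1.005e-03]  ψ = [1, 0, 0]  (obs o_2=0)
t=3: δ = [2.233e-04, 2.233e-04, 1.116e-04]  ψ = [1, 0, 0]  (obs o_3=0)
t=4: δ = [1.240e-05, 3.101e-05, 2.326e-05]  ψ = [1, 0, 0]  (obs o_4=1)
t=5: δ = [1.723e-06, 3.445e-06, 2.584e-06]  ψ = [1, 1, 1]  (obs o_5=1)
t=6: δ = [1.914e-07, 3.828e-07, 2.871e-07]  ψ = [1, 1, 1]  (obs o_6=1)
backtrack: best end state = 1; path = [2, 0, 1, 0, 1, 1, 1]

path = [2, 0, 1, 0, 1, 1, 1]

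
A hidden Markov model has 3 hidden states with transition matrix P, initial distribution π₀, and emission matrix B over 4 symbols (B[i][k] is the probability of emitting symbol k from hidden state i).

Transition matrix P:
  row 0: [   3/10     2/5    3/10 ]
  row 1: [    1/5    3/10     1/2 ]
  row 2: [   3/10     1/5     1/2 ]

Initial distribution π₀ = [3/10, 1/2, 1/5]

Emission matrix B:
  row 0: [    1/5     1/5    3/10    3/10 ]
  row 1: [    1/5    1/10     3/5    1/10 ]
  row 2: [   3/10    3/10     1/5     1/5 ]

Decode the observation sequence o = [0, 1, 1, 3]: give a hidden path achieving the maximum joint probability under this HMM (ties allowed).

t=0: δ = [6.000e-02, 1.000e-01, 6.000e-02]  (obs o_0=0)
t=1: δ = [4.000e-03, 3.000e-03, 1.500e-02]  ψ = [1, 1, 1]  (obs o_1=1)
t=2: δ = [9.000e-04, 3.000e-04, 2.250e-03]  ψ = [2, 2, 2]  (obs o_2=1)
t=3: δ = [2.025e-04, 4.500e-05, 2.250e-04]  ψ = [2, 2, 2]  (obs o_3=3)
backtrack: best end state = 2; path = [1, 2, 2, 2]

path = [1, 2, 2, 2]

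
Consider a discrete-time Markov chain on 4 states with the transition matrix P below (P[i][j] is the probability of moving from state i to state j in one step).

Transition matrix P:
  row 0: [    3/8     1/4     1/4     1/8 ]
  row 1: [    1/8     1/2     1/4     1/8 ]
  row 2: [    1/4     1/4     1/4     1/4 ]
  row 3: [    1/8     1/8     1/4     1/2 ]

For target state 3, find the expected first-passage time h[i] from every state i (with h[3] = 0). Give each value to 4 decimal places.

h = [6.4000, 6.4000, 5.6000, 0.0000]

First-step conditioning: h[3] = 0; for i ≠ 3, h[i] = 1 + Σ_k P[i][k]·h[k].
  h[0] = 1 + 3/8·h[0] + 1/4·h[1] + 1/4·h[2]
  h[1] = 1 + 1/8·h[0] + 1/2·h[1] + 1/4·h[2]
  h[2] = 1 + 1/4·h[0] + 1/4·h[1] + 1/4·h[2]
Solving the 3×3 linear system over states ≠ 3 gives exactly h = [32/5, 32/5, 28/5, 0] (h[3] = 0 is the target).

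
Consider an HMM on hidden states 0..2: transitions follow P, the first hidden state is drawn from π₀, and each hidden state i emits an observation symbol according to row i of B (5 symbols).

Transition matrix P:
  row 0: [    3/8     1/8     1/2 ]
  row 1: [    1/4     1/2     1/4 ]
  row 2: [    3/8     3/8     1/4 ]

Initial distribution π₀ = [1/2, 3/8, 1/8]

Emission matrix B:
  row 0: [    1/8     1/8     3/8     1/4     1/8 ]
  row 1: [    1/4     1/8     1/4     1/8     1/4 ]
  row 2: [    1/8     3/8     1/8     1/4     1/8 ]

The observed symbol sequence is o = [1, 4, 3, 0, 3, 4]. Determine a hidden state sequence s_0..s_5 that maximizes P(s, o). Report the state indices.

t=0: δ = [6.250e-02, 4.688e-02, 4.688e-02]  (obs o_0=1)
t=1: δ = [2.930e-03, 5.859e-03, 3.906e-03]  ψ = [0, 1, 0]  (obs o_1=4)
t=2: δ = [3.662e-04, 3.662e-04, 3.662e-04]  ψ = [1, 1, 0]  (obs o_2=3)
t=3: δ = [1.717e-05, 4.578e-05, 2.289e-05]  ψ = [0, 1, 0]  (obs o_3=0)
t=4: δ = [2.861e-06, 2.861e-06, 2.861e-06]  ψ = [1, 1, 1]  (obs o_4=3)
t=5: δ = [1.341e-07, 3.576e-07, 1.788e-07]  ψ = [0, 1, 0]  (obs o_5=4)
backtrack: best end state = 1; path = [1, 1, 1, 1, 1, 1]

path = [1, 1, 1, 1, 1, 1]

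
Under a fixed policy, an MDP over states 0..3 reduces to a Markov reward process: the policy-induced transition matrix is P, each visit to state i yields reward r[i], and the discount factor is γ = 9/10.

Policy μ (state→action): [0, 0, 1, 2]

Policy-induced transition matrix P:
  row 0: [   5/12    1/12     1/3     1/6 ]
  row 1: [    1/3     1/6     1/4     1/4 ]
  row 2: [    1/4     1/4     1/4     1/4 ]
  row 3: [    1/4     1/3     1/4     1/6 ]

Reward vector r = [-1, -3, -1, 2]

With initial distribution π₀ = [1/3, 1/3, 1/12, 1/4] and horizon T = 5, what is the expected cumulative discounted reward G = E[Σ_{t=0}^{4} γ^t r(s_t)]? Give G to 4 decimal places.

t=0: π = [0.3333, 0.3333, 0.0833, 0.2500], E[r] = -0.9167, γ^t·E[r] = -0.916667, running G = -0.916667
t=1: π = [0.3333, 0.1875, 0.2778, 0.2014], E[r] = -0.7708, γ^t·E[r] = -0.693750, running G = -1.610417
t=2: π = [0.3212, 0.1956, 0.2778, 0.2054], E[r] = -0.7749, γ^t·E[r] = -0.627656, running G = -2.238073
t=3: π = [0.3198, 0.1973, 0.2768, 0.2061], E[r] = -0.7762, γ^t·E[r] = -0.565875, running G = -2.803948
t=4: π = [0.3197, 0.1974, 0.2767, 0.2062], E[r] = -0.7763, γ^t·E[r] = -0.509361, running G = -3.313309

G = -3.3133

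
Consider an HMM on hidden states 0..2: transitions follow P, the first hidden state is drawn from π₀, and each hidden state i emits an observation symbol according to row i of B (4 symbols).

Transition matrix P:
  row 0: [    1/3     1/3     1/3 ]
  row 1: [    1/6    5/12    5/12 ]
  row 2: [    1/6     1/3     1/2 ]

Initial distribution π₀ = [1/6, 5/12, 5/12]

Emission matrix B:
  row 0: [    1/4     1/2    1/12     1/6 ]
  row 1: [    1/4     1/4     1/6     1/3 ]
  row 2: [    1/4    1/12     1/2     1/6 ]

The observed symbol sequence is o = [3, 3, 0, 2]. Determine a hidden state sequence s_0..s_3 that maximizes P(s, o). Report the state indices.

path = [1, 1, 2, 2]

t=0: δ = [2.778e-02, 1.389e-01, 6.944e-02]  (obs o_0=3)
t=1: δ = [3.858e-03, 1.929e-02, 9.645e-03]  ψ = [1, 1, 1]  (obs o_1=3)
t=2: δ = [8.038e-04, 2.009e-03, 2.009e-03]  ψ = [1, 1, 1]  (obs o_2=0)
t=3: δ = [2.791e-05, 1.395e-04, 5.023e-04]  ψ = [1, 1, 2]  (obs o_3=2)
backtrack: best end state = 2; path = [1, 1, 2, 2]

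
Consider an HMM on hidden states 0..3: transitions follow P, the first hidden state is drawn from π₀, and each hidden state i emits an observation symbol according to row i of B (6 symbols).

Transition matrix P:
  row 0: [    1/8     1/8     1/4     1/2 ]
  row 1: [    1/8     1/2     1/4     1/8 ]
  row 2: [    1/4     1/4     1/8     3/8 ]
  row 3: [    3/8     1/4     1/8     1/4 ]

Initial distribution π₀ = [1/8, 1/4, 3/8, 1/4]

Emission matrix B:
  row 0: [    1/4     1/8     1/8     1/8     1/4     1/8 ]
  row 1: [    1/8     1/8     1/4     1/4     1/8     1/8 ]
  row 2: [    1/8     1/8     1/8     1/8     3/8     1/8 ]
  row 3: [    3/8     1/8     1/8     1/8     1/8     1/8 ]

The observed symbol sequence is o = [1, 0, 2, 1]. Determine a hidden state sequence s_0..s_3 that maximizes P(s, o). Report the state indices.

t=0: δ = [1.562e-02, 3.125e-02, 4.688e-02, 3.125e-02]  (obs o_0=1)
t=1: δ = [2.930e-03, 1.953e-03, 9.766e-04, 6.592e-03]  ψ = [2, 1, 1, 2]  (obs o_1=0)
t=2: δ = [3.090e-04, 4.120e-04, 1.030e-04, 2.060e-04]  ψ = [3, 3, 3, 3]  (obs o_2=2)
t=3: δ = [9.656e-06, 2.575e-05, 1.287e-05, 1.931e-05]  ψ = [3, 1, 1, 0]  (obs o_3=1)
backtrack: best end state = 1; path = [2, 3, 1, 1]

path = [2, 3, 1, 1]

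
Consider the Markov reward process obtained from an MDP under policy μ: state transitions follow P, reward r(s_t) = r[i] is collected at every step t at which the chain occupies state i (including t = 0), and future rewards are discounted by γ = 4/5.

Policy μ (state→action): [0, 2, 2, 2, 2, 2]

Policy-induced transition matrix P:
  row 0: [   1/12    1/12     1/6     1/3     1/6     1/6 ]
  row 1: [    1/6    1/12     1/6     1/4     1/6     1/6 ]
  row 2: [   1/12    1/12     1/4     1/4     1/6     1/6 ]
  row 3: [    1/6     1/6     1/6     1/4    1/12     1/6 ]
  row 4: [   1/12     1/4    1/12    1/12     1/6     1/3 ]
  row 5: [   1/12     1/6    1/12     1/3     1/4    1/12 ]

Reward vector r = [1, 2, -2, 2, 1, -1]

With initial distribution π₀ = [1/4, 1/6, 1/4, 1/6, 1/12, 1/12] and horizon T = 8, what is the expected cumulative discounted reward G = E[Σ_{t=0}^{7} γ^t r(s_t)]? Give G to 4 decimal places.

G = 2.2000

t=0: π = [0.2500, 0.1667, 0.2500, 0.1667, 0.0833, 0.0833], E[r] = 0.4167, γ^t·E[r] = 0.416667, running G = 0.416667
t=1: π = [0.1111, 0.1181, 0.1736, 0.2639, 0.1597, 0.1736], E[r] = 0.5139, γ^t·E[r] = 0.411111, running G = 0.827778
t=2: π = [0.1152, 0.1464, 0.1534, 0.2471, 0.1591, 0.1788], E[r] = 0.5758, γ^t·E[r] = 0.368519, running G = 1.196296
t=3: π = [0.1161, 0.1454, 0.1513, 0.2480, 0.1610, 0.1783], E[r] = 0.5829, γ^t·E[r] = 0.298444, running G = 1.494741
t=4: π = [0.1161, 0.1457, 0.1510, 0.2477, 0.1609, 0.1786], E[r] = 0.5831, γ^t·E[r] = 0.238841, running G = 1.733582
t=5: π = [0.1161, 0.1457, 0.1510, 0.2478, 0.1609, 0.1786], E[r] = 0.5834, γ^t·E[r] = 0.191158, running G = 1.924740
t=6: π = [0.1161, 0.1457, 0.1510, 0.2477, 0.1609, 0.1786], E[r] = 0.5834, γ^t·E[r] = 0.152922, running G = 2.077662
t=7: π = [0.1161, 0.1457, 0.1510, 0.2477, 0.1609, 0.1786], E[r] = 0.5834, γ^t·E[r] = 0.122339, running G = 2.200001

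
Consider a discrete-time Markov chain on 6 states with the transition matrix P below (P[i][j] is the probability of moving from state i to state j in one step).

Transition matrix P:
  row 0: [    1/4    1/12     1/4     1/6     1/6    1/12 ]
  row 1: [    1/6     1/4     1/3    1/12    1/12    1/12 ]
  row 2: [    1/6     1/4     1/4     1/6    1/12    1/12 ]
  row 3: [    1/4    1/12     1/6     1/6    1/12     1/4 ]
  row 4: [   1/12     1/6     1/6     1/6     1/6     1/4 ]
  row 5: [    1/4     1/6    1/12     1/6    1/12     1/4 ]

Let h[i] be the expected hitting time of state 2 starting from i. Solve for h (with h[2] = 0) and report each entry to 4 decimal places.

First-step conditioning: h[2] = 0; for i ≠ 2, h[i] = 1 + Σ_k P[i][k]·h[k].
  h[0] = 1 + 1/4·h[0] + 1/12·h[1] + 1/6·h[3] + 1/6·h[4] + 1/12·h[5]
  h[1] = 1 + 1/6·h[0] + 1/4·h[1] + 1/12·h[3] + 1/12·h[4] + 1/12·h[5]
  h[3] = 1 + 1/4·h[0] + 1/12·h[1] + 1/6·h[3] + 1/12·h[4] + 1/4·h[5]
  h[4] = 1 + 1/12·h[0] + 1/6·h[1] + 1/6·h[3] + 1/6·h[4] + 1/4·h[5]
  h[5] = 1 + 1/4·h[0] + 1/6·h[1] + 1/6·h[3] + 1/12·h[4] + 1/4·h[5]
Solving the 5×5 linear system over states ≠ 2 gives exactly h = [22191/4676, 4878/1169, 0, 3501/668, 12237/2338, 26133/4676] (h[2] = 0 is the target).

h = [4.7457, 4.1728, 0.0000, 5.2410, 5.2340, 5.5888]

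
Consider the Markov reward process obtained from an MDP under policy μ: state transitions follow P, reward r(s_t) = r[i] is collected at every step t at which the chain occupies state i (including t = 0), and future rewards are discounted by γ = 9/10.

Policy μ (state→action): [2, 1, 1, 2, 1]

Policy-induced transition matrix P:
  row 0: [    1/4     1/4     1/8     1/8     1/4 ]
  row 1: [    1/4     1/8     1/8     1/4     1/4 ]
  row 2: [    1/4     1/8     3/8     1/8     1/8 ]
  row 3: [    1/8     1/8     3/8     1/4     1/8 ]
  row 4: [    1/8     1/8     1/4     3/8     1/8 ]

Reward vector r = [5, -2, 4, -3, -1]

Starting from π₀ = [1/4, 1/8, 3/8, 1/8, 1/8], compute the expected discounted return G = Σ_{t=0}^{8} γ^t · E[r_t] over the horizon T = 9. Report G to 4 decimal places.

G = 7.0653

t=0: π = [0.2500, 0.1250, 0.3750, 0.1250, 0.1250], E[r] = 2.0000, γ^t·E[r] = 2.000000, running G = 2.000000
t=1: π = [0.2188, 0.1563, 0.2656, 0.1875, 0.1719], E[r] = 1.1094, γ^t·E[r] = 0.998438, running G = 2.998438
t=2: π = [0.2051, 0.1523, 0.2598, 0.2109, 0.1719], E[r] = 0.9551, γ^t·E[r] = 0.773613, running G = 3.772051
t=3: π = [0.2021, 0.1506, 0.2642, 0.2134, 0.1697], E[r] = 0.9563, γ^t·E[r] = 0.697142, running G = 4.469193
t=4: π = [0.2021, 0.1503, 0.2656, 0.2129, 0.1691], E[r] = 0.9646, γ^t·E[r] = 0.632854, running G = 5.102046
t=5: π = [0.2022, 0.1503, 0.2658, 0.2127, 0.1690], E[r] = 0.9667, γ^t·E[r] = 0.570830, running G = 5.672876
t=6: π = [0.2023, 0.1503, 0.2657, 0.2126, 0.1691], E[r] = 0.9669, γ^t·E[r] = 0.513836, running G = 6.186713
t=7: π = [0.2023, 0.1503, 0.2657, 0.2126, 0.1691], E[r] = 0.9668, γ^t·E[r] = 0.462423, running G = 6.649136
t=8: π = [0.2023, 0.1503, 0.2657, 0.2126, 0.1691], E[r] = 0.9668, γ^t·E[r] = 0.416170, running G = 7.065306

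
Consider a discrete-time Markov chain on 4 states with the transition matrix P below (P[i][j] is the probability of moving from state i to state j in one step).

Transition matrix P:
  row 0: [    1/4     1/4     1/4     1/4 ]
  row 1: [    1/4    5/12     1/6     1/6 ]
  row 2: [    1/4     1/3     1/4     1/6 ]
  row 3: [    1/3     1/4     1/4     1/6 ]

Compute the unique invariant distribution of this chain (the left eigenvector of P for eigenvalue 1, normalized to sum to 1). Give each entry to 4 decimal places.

π = [0.2657, 0.3223, 0.2231, 0.1888]

Balance equations π_j = Σ_i π_i·P[i][j]:
  π_0 = 1/4·π_0 + 1/4·π_1 + 1/4·π_2 + 1/3·π_3
  π_1 = 1/4·π_0 + 5/12·π_1 + 1/3·π_2 + 1/4·π_3
  π_2 = 1/4·π_0 + 1/6·π_1 + 1/4·π_2 + 1/4·π_3
  normalize: π_0 + π_1 + π_2 + π_3 = 1
Solving the linear system gives exactly π = [38/143, 39/121, 27/121, 27/143].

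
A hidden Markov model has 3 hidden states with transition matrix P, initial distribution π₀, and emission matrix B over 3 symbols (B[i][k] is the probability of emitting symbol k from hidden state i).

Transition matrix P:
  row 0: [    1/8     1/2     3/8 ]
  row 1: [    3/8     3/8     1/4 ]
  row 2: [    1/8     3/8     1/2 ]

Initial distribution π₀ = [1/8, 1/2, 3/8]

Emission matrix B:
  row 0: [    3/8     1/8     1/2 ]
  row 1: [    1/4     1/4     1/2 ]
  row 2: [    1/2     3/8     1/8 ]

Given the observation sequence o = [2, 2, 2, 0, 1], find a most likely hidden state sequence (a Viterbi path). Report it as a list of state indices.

t=0: δ = [6.250e-02, 2.500e-01, 4.688e-02]  (obs o_0=2)
t=1: δ = [4.688e-02, 4.688e-02, 7.812e-03]  ψ = [1, 1, 1]  (obs o_1=2)
t=2: δ = [8.789e-03, 1.172e-02, 2.197e-03]  ψ = [1, 0, 0]  (obs o_2=2)
t=3: δ = [1.648e-03, 1.099e-03, 1.648e-03]  ψ = [1, 0, 0]  (obs o_3=0)
t=4: δ = [5.150e-05, 2.060e-04, 3.090e-04]  ψ = [1, 0, 2]  (obs o_4=1)
backtrack: best end state = 2; path = [1, 1, 0, 2, 2]

path = [1, 1, 0, 2, 2]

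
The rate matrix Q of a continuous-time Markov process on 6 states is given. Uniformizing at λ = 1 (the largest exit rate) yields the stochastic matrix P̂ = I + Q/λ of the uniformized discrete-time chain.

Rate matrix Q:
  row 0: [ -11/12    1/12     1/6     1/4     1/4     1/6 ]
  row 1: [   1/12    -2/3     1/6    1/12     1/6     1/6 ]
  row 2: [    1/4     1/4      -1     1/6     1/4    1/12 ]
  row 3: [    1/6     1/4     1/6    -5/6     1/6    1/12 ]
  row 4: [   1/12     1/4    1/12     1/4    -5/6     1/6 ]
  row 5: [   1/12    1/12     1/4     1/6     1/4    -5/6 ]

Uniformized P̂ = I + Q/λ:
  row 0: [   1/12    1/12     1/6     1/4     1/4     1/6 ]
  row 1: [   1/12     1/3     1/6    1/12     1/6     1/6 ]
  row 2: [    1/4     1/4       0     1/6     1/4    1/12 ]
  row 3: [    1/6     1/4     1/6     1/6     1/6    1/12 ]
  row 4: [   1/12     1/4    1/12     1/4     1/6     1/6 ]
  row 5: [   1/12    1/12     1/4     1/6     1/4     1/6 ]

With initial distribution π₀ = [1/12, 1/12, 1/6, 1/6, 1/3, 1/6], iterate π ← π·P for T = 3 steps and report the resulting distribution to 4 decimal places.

π = [0.1214, 0.2253, 0.1383, 0.1746, 0.2001, 0.1403]

t=0: π = [0.0833, 0.0833, 0.1667, 0.1667, 0.3333, 0.1667]
t=1: π = [0.1250, 0.2153, 0.1250, 0.1944, 0.2014, 0.1389]
t=2: π = [0.1204, 0.2240, 0.1406, 0.1759, 0.1991, 0.1400]
t=3: π = [0.1214, 0.2253, 0.1383, 0.1746, 0.2001, 0.1403]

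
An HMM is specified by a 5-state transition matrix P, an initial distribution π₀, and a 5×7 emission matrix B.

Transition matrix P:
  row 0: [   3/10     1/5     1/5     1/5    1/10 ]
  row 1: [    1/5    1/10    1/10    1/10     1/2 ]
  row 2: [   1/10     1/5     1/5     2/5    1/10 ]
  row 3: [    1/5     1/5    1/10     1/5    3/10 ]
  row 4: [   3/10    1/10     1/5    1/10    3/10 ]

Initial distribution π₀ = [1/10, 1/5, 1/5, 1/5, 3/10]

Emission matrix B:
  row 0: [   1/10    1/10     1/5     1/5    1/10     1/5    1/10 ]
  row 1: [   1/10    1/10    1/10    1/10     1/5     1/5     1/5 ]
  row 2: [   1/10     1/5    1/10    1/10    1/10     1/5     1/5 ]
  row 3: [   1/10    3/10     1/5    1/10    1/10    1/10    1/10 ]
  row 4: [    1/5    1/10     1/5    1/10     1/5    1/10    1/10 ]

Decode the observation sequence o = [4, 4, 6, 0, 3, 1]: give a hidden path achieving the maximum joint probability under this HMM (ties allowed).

path = [1, 4, 1, 4, 0, 3]

t=0: δ = [1.000e-02, 4.000e-02, 2.000e-02, 2.000e-02, 6.000e-02]  (obs o_0=4)
t=1: δ = [1.800e-03, 1.200e-03, 1.200e-03, 8.000e-04, 4.000e-03]  ψ = [4, 4, 4, 2, 1]  (obs o_1=4)
t=2: δ = [1.200e-04, 8.000e-05, 1.600e-04, 4.800e-05, 1.200e-04]  ψ = [4, 4, 4, 2, 4]  (obs o_2=6)
t=3: δ = [3.600e-06, 3.200e-06, 3.200e-06, 6.400e-06, 8.000e-06]  ψ = [0, 2, 2, 2, 1]  (obs o_3=0)
t=4: δ = [4.800e-07, 1.280e-07, 1.600e-07, 1.280e-07, 2.400e-07]  ψ = [4, 3, 4, 2, 4]  (obs o_4=3)
t=5: δ = [1.440e-08, 9.600e-09, 1.920e-08, 2.880e-08, 7.200e-09]  ψ = [0, 0, 0, 0, 4]  (obs o_5=1)
backtrack: best end state = 3; path = [1, 4, 1, 4, 0, 3]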